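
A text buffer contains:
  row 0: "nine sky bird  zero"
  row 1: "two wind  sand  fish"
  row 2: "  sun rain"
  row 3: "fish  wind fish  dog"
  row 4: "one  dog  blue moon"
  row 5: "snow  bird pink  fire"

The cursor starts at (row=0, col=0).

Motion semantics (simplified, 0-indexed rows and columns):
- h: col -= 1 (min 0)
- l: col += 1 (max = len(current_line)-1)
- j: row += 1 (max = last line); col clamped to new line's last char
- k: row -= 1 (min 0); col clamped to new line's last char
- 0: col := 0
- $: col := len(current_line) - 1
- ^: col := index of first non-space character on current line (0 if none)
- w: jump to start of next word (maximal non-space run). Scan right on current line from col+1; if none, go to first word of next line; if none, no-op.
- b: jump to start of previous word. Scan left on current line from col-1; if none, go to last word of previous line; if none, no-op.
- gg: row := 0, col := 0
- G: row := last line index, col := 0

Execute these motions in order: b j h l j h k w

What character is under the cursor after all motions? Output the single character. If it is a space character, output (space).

Answer: w

Derivation:
After 1 (b): row=0 col=0 char='n'
After 2 (j): row=1 col=0 char='t'
After 3 (h): row=1 col=0 char='t'
After 4 (l): row=1 col=1 char='w'
After 5 (j): row=2 col=1 char='_'
After 6 (h): row=2 col=0 char='_'
After 7 (k): row=1 col=0 char='t'
After 8 (w): row=1 col=4 char='w'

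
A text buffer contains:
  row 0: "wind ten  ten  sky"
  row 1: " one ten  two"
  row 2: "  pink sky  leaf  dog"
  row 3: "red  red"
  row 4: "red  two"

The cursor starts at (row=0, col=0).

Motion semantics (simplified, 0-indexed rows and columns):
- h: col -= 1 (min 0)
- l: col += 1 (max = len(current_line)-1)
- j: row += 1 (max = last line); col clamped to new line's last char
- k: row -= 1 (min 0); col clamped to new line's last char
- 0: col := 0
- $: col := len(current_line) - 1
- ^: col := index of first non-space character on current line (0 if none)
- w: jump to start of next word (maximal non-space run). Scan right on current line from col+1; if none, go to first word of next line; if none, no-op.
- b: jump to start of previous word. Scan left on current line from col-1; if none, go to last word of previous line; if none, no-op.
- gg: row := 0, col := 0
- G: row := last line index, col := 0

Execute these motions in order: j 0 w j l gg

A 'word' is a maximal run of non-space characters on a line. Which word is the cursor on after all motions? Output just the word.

Answer: wind

Derivation:
After 1 (j): row=1 col=0 char='_'
After 2 (0): row=1 col=0 char='_'
After 3 (w): row=1 col=1 char='o'
After 4 (j): row=2 col=1 char='_'
After 5 (l): row=2 col=2 char='p'
After 6 (gg): row=0 col=0 char='w'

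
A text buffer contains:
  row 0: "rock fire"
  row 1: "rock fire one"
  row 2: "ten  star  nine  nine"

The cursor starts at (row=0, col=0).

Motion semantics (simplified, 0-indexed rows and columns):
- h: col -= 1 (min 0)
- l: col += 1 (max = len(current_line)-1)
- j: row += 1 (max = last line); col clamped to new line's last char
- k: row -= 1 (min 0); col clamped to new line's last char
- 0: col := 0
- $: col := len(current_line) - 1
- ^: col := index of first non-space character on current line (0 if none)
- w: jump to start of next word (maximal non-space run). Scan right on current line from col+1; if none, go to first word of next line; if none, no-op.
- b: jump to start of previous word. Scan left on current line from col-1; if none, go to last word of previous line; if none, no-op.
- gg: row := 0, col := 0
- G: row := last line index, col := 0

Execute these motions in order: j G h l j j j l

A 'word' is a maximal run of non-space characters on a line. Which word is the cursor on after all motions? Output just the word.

After 1 (j): row=1 col=0 char='r'
After 2 (G): row=2 col=0 char='t'
After 3 (h): row=2 col=0 char='t'
After 4 (l): row=2 col=1 char='e'
After 5 (j): row=2 col=1 char='e'
After 6 (j): row=2 col=1 char='e'
After 7 (j): row=2 col=1 char='e'
After 8 (l): row=2 col=2 char='n'

Answer: ten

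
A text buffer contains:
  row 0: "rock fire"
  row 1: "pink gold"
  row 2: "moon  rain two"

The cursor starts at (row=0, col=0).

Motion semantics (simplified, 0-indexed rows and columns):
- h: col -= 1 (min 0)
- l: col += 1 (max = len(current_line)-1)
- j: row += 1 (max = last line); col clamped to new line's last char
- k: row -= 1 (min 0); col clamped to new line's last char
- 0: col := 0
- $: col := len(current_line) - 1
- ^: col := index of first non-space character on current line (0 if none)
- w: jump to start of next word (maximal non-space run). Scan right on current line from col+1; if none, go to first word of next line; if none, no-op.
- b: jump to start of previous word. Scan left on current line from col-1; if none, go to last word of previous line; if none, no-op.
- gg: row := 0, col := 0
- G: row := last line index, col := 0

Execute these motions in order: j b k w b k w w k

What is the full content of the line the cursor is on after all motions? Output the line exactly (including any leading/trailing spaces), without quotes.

After 1 (j): row=1 col=0 char='p'
After 2 (b): row=0 col=5 char='f'
After 3 (k): row=0 col=5 char='f'
After 4 (w): row=1 col=0 char='p'
After 5 (b): row=0 col=5 char='f'
After 6 (k): row=0 col=5 char='f'
After 7 (w): row=1 col=0 char='p'
After 8 (w): row=1 col=5 char='g'
After 9 (k): row=0 col=5 char='f'

Answer: rock fire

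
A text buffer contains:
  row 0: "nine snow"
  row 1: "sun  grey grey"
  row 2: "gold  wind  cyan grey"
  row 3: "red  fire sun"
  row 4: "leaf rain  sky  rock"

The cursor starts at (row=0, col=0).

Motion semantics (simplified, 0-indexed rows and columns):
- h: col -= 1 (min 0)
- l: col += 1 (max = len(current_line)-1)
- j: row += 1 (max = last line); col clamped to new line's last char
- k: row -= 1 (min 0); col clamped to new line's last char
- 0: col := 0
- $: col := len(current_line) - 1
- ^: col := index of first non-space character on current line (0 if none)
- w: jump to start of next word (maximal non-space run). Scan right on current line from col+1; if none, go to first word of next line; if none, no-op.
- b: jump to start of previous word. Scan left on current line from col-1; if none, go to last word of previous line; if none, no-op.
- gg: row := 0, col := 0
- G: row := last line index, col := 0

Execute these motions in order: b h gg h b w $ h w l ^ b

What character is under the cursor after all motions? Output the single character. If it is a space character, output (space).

Answer: s

Derivation:
After 1 (b): row=0 col=0 char='n'
After 2 (h): row=0 col=0 char='n'
After 3 (gg): row=0 col=0 char='n'
After 4 (h): row=0 col=0 char='n'
After 5 (b): row=0 col=0 char='n'
After 6 (w): row=0 col=5 char='s'
After 7 ($): row=0 col=8 char='w'
After 8 (h): row=0 col=7 char='o'
After 9 (w): row=1 col=0 char='s'
After 10 (l): row=1 col=1 char='u'
After 11 (^): row=1 col=0 char='s'
After 12 (b): row=0 col=5 char='s'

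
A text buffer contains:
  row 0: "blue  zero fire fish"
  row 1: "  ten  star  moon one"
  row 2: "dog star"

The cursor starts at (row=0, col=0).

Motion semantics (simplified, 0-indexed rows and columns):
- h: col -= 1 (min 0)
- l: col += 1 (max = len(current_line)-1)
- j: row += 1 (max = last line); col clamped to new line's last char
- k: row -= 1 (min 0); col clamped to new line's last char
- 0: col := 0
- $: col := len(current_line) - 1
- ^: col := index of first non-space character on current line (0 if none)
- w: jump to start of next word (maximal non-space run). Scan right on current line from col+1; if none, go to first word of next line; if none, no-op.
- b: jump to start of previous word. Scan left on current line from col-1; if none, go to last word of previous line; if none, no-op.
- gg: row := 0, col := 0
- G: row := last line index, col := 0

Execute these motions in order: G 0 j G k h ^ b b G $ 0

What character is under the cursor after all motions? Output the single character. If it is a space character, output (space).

Answer: d

Derivation:
After 1 (G): row=2 col=0 char='d'
After 2 (0): row=2 col=0 char='d'
After 3 (j): row=2 col=0 char='d'
After 4 (G): row=2 col=0 char='d'
After 5 (k): row=1 col=0 char='_'
After 6 (h): row=1 col=0 char='_'
After 7 (^): row=1 col=2 char='t'
After 8 (b): row=0 col=16 char='f'
After 9 (b): row=0 col=11 char='f'
After 10 (G): row=2 col=0 char='d'
After 11 ($): row=2 col=7 char='r'
After 12 (0): row=2 col=0 char='d'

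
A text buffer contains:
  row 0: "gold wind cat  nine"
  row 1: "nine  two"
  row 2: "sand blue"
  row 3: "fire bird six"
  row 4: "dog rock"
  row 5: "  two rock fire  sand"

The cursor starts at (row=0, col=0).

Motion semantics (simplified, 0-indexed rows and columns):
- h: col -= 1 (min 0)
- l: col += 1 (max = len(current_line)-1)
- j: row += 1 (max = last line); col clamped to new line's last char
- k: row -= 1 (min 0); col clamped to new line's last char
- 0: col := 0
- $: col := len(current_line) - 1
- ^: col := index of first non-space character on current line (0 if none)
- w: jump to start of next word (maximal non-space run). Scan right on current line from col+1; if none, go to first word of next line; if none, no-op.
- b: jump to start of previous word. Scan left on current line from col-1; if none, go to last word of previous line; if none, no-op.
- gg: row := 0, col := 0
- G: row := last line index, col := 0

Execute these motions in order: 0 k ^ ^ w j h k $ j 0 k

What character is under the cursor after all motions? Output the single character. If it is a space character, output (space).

Answer: g

Derivation:
After 1 (0): row=0 col=0 char='g'
After 2 (k): row=0 col=0 char='g'
After 3 (^): row=0 col=0 char='g'
After 4 (^): row=0 col=0 char='g'
After 5 (w): row=0 col=5 char='w'
After 6 (j): row=1 col=5 char='_'
After 7 (h): row=1 col=4 char='_'
After 8 (k): row=0 col=4 char='_'
After 9 ($): row=0 col=18 char='e'
After 10 (j): row=1 col=8 char='o'
After 11 (0): row=1 col=0 char='n'
After 12 (k): row=0 col=0 char='g'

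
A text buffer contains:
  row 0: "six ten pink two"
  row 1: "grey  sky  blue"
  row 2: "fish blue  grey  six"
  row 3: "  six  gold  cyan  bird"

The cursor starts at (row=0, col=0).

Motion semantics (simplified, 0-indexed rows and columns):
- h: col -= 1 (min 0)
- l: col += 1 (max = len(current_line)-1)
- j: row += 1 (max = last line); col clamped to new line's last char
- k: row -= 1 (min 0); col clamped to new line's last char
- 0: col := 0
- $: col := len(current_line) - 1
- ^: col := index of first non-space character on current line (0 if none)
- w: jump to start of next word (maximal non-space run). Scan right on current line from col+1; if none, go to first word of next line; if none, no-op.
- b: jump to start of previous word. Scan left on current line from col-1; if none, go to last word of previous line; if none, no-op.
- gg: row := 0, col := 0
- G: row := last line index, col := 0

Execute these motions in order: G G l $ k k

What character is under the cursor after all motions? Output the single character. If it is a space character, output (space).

Answer: e

Derivation:
After 1 (G): row=3 col=0 char='_'
After 2 (G): row=3 col=0 char='_'
After 3 (l): row=3 col=1 char='_'
After 4 ($): row=3 col=22 char='d'
After 5 (k): row=2 col=19 char='x'
After 6 (k): row=1 col=14 char='e'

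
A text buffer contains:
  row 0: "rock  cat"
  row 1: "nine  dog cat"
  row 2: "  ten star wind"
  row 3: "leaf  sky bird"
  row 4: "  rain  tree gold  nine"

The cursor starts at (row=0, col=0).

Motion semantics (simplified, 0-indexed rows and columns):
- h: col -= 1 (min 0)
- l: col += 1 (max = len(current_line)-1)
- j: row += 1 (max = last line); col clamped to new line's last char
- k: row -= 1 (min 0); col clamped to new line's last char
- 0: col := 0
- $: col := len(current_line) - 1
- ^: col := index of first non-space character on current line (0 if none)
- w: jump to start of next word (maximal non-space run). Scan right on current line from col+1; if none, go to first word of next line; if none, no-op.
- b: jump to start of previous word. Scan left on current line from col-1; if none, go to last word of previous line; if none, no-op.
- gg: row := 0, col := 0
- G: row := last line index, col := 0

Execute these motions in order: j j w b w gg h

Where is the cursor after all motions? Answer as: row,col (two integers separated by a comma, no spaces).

After 1 (j): row=1 col=0 char='n'
After 2 (j): row=2 col=0 char='_'
After 3 (w): row=2 col=2 char='t'
After 4 (b): row=1 col=10 char='c'
After 5 (w): row=2 col=2 char='t'
After 6 (gg): row=0 col=0 char='r'
After 7 (h): row=0 col=0 char='r'

Answer: 0,0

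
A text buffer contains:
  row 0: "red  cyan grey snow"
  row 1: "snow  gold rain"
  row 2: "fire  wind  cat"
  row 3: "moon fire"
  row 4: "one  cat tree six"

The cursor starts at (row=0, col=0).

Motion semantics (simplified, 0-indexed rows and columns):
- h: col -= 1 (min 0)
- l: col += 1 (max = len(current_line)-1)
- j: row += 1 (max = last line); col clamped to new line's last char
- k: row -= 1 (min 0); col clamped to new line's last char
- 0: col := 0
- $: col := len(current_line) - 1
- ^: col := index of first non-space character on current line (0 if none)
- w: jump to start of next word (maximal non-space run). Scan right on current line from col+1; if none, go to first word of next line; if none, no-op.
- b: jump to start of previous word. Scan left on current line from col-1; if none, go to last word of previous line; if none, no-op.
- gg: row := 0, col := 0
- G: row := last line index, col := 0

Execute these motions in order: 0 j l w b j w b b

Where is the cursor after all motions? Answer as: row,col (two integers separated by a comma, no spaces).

After 1 (0): row=0 col=0 char='r'
After 2 (j): row=1 col=0 char='s'
After 3 (l): row=1 col=1 char='n'
After 4 (w): row=1 col=6 char='g'
After 5 (b): row=1 col=0 char='s'
After 6 (j): row=2 col=0 char='f'
After 7 (w): row=2 col=6 char='w'
After 8 (b): row=2 col=0 char='f'
After 9 (b): row=1 col=11 char='r'

Answer: 1,11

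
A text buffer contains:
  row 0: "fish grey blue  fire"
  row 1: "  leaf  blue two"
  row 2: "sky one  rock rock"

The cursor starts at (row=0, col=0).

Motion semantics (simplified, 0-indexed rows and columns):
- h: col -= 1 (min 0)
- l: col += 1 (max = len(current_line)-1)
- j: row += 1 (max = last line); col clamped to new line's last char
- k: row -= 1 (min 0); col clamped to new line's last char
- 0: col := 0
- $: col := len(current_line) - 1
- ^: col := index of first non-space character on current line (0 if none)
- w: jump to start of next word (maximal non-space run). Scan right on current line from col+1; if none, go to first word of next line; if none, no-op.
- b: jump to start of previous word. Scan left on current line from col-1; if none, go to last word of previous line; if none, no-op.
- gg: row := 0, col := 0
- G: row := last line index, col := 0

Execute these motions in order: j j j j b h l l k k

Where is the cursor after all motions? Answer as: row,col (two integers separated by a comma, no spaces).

After 1 (j): row=1 col=0 char='_'
After 2 (j): row=2 col=0 char='s'
After 3 (j): row=2 col=0 char='s'
After 4 (j): row=2 col=0 char='s'
After 5 (b): row=1 col=13 char='t'
After 6 (h): row=1 col=12 char='_'
After 7 (l): row=1 col=13 char='t'
After 8 (l): row=1 col=14 char='w'
After 9 (k): row=0 col=14 char='_'
After 10 (k): row=0 col=14 char='_'

Answer: 0,14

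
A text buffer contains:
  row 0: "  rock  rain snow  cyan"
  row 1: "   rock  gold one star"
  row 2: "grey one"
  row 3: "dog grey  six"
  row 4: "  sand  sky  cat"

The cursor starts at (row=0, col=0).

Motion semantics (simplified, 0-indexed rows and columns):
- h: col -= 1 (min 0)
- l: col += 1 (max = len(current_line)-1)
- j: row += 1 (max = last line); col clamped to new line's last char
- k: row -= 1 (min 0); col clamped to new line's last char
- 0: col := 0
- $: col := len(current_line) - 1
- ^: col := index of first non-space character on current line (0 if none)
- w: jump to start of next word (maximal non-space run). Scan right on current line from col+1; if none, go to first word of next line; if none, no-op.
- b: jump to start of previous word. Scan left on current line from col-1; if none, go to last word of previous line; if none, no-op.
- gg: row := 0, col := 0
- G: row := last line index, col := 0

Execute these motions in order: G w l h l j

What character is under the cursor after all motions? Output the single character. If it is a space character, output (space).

After 1 (G): row=4 col=0 char='_'
After 2 (w): row=4 col=2 char='s'
After 3 (l): row=4 col=3 char='a'
After 4 (h): row=4 col=2 char='s'
After 5 (l): row=4 col=3 char='a'
After 6 (j): row=4 col=3 char='a'

Answer: a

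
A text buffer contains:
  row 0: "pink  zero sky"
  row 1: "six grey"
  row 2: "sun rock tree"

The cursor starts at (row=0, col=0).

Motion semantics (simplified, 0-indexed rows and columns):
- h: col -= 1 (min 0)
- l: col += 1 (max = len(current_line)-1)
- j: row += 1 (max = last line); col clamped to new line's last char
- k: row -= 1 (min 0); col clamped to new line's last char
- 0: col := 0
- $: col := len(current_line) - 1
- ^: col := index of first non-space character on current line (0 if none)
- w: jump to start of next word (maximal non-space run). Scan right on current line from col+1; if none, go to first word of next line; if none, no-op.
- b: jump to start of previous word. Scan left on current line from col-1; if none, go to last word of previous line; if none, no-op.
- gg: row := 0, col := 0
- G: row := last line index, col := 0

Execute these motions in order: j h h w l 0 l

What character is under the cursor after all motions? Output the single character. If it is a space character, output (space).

After 1 (j): row=1 col=0 char='s'
After 2 (h): row=1 col=0 char='s'
After 3 (h): row=1 col=0 char='s'
After 4 (w): row=1 col=4 char='g'
After 5 (l): row=1 col=5 char='r'
After 6 (0): row=1 col=0 char='s'
After 7 (l): row=1 col=1 char='i'

Answer: i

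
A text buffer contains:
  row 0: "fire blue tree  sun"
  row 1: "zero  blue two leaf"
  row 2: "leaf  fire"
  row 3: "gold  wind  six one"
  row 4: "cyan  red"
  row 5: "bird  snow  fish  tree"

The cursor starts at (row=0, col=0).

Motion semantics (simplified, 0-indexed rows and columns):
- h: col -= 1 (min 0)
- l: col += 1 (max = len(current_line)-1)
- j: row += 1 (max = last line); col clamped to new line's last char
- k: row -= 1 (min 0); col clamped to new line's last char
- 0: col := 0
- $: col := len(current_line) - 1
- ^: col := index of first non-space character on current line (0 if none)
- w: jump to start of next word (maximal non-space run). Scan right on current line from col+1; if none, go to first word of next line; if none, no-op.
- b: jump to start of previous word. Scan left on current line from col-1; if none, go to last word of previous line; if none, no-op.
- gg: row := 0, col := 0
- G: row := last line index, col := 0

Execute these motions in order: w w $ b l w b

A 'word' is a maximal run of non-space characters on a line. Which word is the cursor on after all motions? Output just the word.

Answer: sun

Derivation:
After 1 (w): row=0 col=5 char='b'
After 2 (w): row=0 col=10 char='t'
After 3 ($): row=0 col=18 char='n'
After 4 (b): row=0 col=16 char='s'
After 5 (l): row=0 col=17 char='u'
After 6 (w): row=1 col=0 char='z'
After 7 (b): row=0 col=16 char='s'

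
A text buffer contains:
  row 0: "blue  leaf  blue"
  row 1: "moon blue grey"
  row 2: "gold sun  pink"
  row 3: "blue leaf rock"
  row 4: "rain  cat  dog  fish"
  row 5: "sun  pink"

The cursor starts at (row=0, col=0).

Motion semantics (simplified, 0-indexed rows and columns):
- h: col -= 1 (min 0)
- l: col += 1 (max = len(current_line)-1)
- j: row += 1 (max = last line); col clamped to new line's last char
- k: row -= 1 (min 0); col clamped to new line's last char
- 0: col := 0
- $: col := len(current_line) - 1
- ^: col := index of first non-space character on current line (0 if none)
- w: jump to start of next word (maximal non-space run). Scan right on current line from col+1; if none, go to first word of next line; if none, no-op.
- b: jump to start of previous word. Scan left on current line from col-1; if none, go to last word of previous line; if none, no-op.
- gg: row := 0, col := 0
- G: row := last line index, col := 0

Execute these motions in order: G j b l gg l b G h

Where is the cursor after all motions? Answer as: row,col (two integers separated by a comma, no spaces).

Answer: 5,0

Derivation:
After 1 (G): row=5 col=0 char='s'
After 2 (j): row=5 col=0 char='s'
After 3 (b): row=4 col=16 char='f'
After 4 (l): row=4 col=17 char='i'
After 5 (gg): row=0 col=0 char='b'
After 6 (l): row=0 col=1 char='l'
After 7 (b): row=0 col=0 char='b'
After 8 (G): row=5 col=0 char='s'
After 9 (h): row=5 col=0 char='s'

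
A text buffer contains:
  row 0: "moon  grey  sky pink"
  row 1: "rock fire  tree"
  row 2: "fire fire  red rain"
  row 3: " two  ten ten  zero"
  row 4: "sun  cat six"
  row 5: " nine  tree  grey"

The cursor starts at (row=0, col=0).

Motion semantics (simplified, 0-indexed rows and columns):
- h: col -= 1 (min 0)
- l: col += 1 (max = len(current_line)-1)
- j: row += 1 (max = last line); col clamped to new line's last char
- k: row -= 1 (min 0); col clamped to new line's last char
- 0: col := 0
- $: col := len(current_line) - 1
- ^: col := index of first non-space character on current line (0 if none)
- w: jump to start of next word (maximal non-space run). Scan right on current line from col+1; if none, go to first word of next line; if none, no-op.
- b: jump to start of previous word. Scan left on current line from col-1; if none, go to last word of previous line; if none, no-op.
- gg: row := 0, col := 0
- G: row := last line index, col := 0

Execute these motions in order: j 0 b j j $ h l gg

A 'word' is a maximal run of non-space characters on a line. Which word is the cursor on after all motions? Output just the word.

Answer: moon

Derivation:
After 1 (j): row=1 col=0 char='r'
After 2 (0): row=1 col=0 char='r'
After 3 (b): row=0 col=16 char='p'
After 4 (j): row=1 col=14 char='e'
After 5 (j): row=2 col=14 char='_'
After 6 ($): row=2 col=18 char='n'
After 7 (h): row=2 col=17 char='i'
After 8 (l): row=2 col=18 char='n'
After 9 (gg): row=0 col=0 char='m'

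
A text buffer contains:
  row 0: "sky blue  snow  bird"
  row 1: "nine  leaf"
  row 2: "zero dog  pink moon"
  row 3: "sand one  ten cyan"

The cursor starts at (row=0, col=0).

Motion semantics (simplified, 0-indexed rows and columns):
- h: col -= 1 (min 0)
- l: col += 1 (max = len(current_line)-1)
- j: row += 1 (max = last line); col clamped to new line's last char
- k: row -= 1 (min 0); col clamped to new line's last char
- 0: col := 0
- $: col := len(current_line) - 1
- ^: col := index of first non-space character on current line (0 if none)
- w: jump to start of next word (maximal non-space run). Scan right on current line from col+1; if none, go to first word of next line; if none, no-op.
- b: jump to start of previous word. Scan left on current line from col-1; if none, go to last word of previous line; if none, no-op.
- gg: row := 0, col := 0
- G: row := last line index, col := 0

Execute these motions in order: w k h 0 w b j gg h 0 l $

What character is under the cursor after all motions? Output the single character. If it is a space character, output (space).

Answer: d

Derivation:
After 1 (w): row=0 col=4 char='b'
After 2 (k): row=0 col=4 char='b'
After 3 (h): row=0 col=3 char='_'
After 4 (0): row=0 col=0 char='s'
After 5 (w): row=0 col=4 char='b'
After 6 (b): row=0 col=0 char='s'
After 7 (j): row=1 col=0 char='n'
After 8 (gg): row=0 col=0 char='s'
After 9 (h): row=0 col=0 char='s'
After 10 (0): row=0 col=0 char='s'
After 11 (l): row=0 col=1 char='k'
After 12 ($): row=0 col=19 char='d'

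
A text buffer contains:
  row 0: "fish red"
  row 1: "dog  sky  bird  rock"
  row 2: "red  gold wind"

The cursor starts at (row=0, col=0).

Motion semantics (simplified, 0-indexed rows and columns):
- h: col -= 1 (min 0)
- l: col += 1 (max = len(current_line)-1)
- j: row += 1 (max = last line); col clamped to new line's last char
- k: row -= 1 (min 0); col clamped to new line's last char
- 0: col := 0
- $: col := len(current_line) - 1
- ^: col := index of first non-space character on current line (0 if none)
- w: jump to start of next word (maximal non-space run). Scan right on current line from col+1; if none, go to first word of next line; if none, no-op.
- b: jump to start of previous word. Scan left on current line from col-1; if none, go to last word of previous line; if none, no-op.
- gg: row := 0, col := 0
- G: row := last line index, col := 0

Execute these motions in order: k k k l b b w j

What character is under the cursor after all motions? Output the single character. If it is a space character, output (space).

Answer: s

Derivation:
After 1 (k): row=0 col=0 char='f'
After 2 (k): row=0 col=0 char='f'
After 3 (k): row=0 col=0 char='f'
After 4 (l): row=0 col=1 char='i'
After 5 (b): row=0 col=0 char='f'
After 6 (b): row=0 col=0 char='f'
After 7 (w): row=0 col=5 char='r'
After 8 (j): row=1 col=5 char='s'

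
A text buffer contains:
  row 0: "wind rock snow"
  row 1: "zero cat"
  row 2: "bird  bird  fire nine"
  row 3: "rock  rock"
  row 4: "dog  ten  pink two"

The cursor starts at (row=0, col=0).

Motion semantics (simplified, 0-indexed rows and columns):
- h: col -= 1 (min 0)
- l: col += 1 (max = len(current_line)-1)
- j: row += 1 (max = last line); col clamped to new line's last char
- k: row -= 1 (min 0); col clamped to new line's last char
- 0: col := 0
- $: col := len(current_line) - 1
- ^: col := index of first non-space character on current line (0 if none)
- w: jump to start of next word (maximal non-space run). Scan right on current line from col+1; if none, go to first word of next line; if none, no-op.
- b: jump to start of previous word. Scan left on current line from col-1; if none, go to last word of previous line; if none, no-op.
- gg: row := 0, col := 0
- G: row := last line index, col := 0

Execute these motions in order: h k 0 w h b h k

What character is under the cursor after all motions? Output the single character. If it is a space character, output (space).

Answer: w

Derivation:
After 1 (h): row=0 col=0 char='w'
After 2 (k): row=0 col=0 char='w'
After 3 (0): row=0 col=0 char='w'
After 4 (w): row=0 col=5 char='r'
After 5 (h): row=0 col=4 char='_'
After 6 (b): row=0 col=0 char='w'
After 7 (h): row=0 col=0 char='w'
After 8 (k): row=0 col=0 char='w'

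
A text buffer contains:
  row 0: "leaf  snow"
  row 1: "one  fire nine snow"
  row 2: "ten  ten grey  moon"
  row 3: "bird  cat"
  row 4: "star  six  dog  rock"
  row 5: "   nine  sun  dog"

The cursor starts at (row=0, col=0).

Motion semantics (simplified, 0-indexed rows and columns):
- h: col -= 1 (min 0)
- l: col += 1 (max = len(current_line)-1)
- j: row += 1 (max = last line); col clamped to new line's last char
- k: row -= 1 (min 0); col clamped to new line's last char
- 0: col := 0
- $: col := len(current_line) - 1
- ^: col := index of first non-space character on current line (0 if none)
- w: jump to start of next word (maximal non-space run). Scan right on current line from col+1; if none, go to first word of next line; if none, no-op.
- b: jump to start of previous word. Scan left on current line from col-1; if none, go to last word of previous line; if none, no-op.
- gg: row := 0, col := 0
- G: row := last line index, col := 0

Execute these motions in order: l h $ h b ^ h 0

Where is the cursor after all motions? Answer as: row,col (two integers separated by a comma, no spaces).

Answer: 0,0

Derivation:
After 1 (l): row=0 col=1 char='e'
After 2 (h): row=0 col=0 char='l'
After 3 ($): row=0 col=9 char='w'
After 4 (h): row=0 col=8 char='o'
After 5 (b): row=0 col=6 char='s'
After 6 (^): row=0 col=0 char='l'
After 7 (h): row=0 col=0 char='l'
After 8 (0): row=0 col=0 char='l'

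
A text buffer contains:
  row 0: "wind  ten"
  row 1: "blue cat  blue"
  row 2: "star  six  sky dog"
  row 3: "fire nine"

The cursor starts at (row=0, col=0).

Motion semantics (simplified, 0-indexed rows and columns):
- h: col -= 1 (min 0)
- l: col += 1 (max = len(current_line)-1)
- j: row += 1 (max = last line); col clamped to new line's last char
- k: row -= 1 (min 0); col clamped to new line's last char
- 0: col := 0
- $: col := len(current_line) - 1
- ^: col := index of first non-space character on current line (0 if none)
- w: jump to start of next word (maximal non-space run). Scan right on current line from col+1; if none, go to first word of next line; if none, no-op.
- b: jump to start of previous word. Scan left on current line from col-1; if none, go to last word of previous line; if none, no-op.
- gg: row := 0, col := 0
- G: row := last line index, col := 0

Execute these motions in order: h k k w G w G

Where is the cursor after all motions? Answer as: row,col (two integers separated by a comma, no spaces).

Answer: 3,0

Derivation:
After 1 (h): row=0 col=0 char='w'
After 2 (k): row=0 col=0 char='w'
After 3 (k): row=0 col=0 char='w'
After 4 (w): row=0 col=6 char='t'
After 5 (G): row=3 col=0 char='f'
After 6 (w): row=3 col=5 char='n'
After 7 (G): row=3 col=0 char='f'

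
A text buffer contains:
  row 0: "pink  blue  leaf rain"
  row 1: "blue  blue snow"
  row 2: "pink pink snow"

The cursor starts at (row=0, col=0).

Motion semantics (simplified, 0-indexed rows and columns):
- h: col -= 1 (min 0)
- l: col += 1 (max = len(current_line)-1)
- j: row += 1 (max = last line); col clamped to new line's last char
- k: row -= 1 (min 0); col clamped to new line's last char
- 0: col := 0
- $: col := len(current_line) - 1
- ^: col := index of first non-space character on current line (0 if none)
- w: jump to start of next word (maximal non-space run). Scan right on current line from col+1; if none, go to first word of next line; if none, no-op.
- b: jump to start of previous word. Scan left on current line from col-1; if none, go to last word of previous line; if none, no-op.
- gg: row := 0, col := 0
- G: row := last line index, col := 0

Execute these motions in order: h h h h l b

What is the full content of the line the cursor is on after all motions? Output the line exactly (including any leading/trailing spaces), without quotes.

Answer: pink  blue  leaf rain

Derivation:
After 1 (h): row=0 col=0 char='p'
After 2 (h): row=0 col=0 char='p'
After 3 (h): row=0 col=0 char='p'
After 4 (h): row=0 col=0 char='p'
After 5 (l): row=0 col=1 char='i'
After 6 (b): row=0 col=0 char='p'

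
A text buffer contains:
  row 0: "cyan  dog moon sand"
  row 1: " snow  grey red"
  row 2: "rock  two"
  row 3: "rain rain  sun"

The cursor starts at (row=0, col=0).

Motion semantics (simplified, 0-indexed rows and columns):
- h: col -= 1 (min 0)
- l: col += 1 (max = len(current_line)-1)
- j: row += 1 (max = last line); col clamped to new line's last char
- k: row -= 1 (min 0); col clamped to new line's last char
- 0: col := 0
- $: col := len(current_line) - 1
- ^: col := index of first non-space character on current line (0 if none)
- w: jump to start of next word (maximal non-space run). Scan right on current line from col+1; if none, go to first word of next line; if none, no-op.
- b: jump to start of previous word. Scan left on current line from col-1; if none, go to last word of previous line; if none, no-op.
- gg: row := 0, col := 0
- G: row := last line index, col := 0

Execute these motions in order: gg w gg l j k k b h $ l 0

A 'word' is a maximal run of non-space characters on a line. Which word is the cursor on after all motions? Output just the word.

After 1 (gg): row=0 col=0 char='c'
After 2 (w): row=0 col=6 char='d'
After 3 (gg): row=0 col=0 char='c'
After 4 (l): row=0 col=1 char='y'
After 5 (j): row=1 col=1 char='s'
After 6 (k): row=0 col=1 char='y'
After 7 (k): row=0 col=1 char='y'
After 8 (b): row=0 col=0 char='c'
After 9 (h): row=0 col=0 char='c'
After 10 ($): row=0 col=18 char='d'
After 11 (l): row=0 col=18 char='d'
After 12 (0): row=0 col=0 char='c'

Answer: cyan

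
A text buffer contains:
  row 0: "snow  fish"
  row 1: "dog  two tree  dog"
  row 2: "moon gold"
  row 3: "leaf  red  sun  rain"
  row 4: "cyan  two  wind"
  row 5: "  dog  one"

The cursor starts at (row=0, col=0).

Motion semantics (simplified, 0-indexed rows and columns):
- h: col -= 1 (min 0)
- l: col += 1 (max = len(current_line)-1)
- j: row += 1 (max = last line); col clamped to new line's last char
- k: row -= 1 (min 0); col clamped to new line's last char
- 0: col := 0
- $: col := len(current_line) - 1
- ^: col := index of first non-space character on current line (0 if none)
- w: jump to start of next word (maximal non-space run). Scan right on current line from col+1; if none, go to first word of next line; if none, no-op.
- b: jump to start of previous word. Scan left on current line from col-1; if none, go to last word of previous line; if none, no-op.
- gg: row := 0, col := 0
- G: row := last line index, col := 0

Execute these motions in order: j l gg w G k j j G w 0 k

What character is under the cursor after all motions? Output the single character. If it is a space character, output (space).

After 1 (j): row=1 col=0 char='d'
After 2 (l): row=1 col=1 char='o'
After 3 (gg): row=0 col=0 char='s'
After 4 (w): row=0 col=6 char='f'
After 5 (G): row=5 col=0 char='_'
After 6 (k): row=4 col=0 char='c'
After 7 (j): row=5 col=0 char='_'
After 8 (j): row=5 col=0 char='_'
After 9 (G): row=5 col=0 char='_'
After 10 (w): row=5 col=2 char='d'
After 11 (0): row=5 col=0 char='_'
After 12 (k): row=4 col=0 char='c'

Answer: c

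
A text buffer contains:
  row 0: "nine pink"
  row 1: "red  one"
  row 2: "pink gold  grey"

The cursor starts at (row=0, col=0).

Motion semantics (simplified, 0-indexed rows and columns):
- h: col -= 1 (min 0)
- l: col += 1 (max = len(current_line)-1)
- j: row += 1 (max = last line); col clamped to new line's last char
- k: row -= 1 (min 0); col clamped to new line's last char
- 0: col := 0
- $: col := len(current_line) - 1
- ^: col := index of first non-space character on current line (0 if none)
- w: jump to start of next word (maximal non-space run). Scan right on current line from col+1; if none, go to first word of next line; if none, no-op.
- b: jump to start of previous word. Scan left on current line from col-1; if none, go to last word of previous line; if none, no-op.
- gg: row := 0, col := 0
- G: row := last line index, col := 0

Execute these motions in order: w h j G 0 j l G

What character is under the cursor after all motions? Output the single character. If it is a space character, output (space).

Answer: p

Derivation:
After 1 (w): row=0 col=5 char='p'
After 2 (h): row=0 col=4 char='_'
After 3 (j): row=1 col=4 char='_'
After 4 (G): row=2 col=0 char='p'
After 5 (0): row=2 col=0 char='p'
After 6 (j): row=2 col=0 char='p'
After 7 (l): row=2 col=1 char='i'
After 8 (G): row=2 col=0 char='p'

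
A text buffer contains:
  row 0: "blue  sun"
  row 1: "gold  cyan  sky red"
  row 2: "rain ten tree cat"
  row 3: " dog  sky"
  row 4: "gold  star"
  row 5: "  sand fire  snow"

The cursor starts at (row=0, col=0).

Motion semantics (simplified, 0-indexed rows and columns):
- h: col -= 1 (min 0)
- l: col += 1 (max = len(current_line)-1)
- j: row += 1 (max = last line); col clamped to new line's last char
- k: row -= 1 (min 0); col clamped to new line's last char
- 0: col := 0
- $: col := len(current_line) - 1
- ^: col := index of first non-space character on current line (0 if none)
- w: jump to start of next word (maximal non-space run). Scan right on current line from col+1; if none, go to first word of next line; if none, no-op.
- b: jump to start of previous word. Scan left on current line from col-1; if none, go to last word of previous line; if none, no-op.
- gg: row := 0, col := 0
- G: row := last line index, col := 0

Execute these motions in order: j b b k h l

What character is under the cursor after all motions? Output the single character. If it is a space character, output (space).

After 1 (j): row=1 col=0 char='g'
After 2 (b): row=0 col=6 char='s'
After 3 (b): row=0 col=0 char='b'
After 4 (k): row=0 col=0 char='b'
After 5 (h): row=0 col=0 char='b'
After 6 (l): row=0 col=1 char='l'

Answer: l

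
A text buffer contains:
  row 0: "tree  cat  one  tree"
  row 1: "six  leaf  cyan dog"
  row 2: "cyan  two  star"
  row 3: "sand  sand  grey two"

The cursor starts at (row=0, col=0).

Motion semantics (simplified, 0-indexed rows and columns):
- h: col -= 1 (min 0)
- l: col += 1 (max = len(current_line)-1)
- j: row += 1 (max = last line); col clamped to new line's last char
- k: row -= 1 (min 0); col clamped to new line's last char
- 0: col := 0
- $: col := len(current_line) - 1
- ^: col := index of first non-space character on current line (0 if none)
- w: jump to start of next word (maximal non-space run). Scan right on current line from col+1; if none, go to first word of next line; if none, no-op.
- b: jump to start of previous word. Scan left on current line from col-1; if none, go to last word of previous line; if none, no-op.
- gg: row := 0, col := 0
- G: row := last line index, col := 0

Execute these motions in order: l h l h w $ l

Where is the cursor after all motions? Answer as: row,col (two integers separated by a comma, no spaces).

Answer: 0,19

Derivation:
After 1 (l): row=0 col=1 char='r'
After 2 (h): row=0 col=0 char='t'
After 3 (l): row=0 col=1 char='r'
After 4 (h): row=0 col=0 char='t'
After 5 (w): row=0 col=6 char='c'
After 6 ($): row=0 col=19 char='e'
After 7 (l): row=0 col=19 char='e'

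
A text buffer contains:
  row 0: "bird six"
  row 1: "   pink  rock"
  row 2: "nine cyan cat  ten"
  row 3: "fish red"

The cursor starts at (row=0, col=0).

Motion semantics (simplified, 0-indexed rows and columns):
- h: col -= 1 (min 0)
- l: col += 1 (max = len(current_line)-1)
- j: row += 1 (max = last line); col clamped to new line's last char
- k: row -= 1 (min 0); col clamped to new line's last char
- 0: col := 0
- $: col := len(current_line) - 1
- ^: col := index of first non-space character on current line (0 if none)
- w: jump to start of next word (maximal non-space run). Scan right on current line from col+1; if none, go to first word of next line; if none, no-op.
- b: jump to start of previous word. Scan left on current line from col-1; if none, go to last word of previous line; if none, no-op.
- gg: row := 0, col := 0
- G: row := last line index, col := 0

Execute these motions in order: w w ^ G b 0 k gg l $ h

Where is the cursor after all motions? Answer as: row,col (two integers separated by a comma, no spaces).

After 1 (w): row=0 col=5 char='s'
After 2 (w): row=1 col=3 char='p'
After 3 (^): row=1 col=3 char='p'
After 4 (G): row=3 col=0 char='f'
After 5 (b): row=2 col=15 char='t'
After 6 (0): row=2 col=0 char='n'
After 7 (k): row=1 col=0 char='_'
After 8 (gg): row=0 col=0 char='b'
After 9 (l): row=0 col=1 char='i'
After 10 ($): row=0 col=7 char='x'
After 11 (h): row=0 col=6 char='i'

Answer: 0,6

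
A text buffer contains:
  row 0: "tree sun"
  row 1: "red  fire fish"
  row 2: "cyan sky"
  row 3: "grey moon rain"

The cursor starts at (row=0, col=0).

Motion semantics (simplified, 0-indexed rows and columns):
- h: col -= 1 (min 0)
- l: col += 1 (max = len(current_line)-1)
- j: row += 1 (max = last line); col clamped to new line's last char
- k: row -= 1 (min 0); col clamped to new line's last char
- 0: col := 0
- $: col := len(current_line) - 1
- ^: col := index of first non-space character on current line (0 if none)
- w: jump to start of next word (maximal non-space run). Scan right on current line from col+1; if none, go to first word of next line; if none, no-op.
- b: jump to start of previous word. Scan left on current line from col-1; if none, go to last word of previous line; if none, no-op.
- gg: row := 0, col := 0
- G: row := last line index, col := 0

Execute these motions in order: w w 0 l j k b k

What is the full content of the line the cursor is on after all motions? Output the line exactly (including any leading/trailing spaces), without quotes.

After 1 (w): row=0 col=5 char='s'
After 2 (w): row=1 col=0 char='r'
After 3 (0): row=1 col=0 char='r'
After 4 (l): row=1 col=1 char='e'
After 5 (j): row=2 col=1 char='y'
After 6 (k): row=1 col=1 char='e'
After 7 (b): row=1 col=0 char='r'
After 8 (k): row=0 col=0 char='t'

Answer: tree sun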